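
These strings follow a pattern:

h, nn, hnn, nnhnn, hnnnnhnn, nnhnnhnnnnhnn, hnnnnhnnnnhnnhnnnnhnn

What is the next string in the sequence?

From term 3 onward, concatenate the second-to-last term with the last: h·nn = hnn, nn·hnn = nnhnn, …
So term 8 is nnhnnhnnnnhnn·hnnnnhnnnnhnnhnnnnhnn.

nnhnnhnnnnhnnhnnnnhnnnnhnnhnnnnhnn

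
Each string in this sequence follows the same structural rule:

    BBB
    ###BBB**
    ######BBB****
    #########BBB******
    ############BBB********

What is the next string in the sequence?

Each term wraps the previous one in ### on the left and ** on the right.
So the next term is ###·############BBB********·**.

###############BBB**********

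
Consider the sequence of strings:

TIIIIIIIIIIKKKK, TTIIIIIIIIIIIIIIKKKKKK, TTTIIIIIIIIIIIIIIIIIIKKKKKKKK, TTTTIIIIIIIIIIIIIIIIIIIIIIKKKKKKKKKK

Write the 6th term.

The n-th term is n-1 T's then 4n+2 I's then 2n K's, where the shown terms are n = 2, 3, 4, 5.
At n = 7 the blocks have lengths 6, 30, 14.

TTTTTTIIIIIIIIIIIIIIIIIIIIIIIIIIIIIIKKKKKKKKKKKKKK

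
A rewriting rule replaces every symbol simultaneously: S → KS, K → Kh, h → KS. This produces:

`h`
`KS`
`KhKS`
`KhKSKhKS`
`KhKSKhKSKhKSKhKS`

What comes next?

φ(KhKSKhKSKhKSKhKS) expands symbol-by-symbol to Kh KS Kh KS Kh KS Kh KS Kh KS Kh KS Kh KS Kh KS; joining the 16 pieces gives the next term.

KhKSKhKSKhKSKhKSKhKSKhKSKhKSKhKS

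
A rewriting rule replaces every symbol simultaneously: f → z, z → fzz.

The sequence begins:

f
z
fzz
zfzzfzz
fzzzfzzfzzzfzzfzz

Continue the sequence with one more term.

Rewriting the 17 symbols of fzzzfzzfzzzfzzfzz one by one yields z fzz fzz fzz z fzz fzz z fzz fzz fzz z fzz fzz z fzz fzz; concatenated:

zfzzfzzfzzzfzzfzzzfzzfzzfzzzfzzfzzzfzzfzz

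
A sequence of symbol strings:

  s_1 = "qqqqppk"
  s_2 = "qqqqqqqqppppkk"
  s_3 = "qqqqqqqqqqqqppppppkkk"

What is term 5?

qqqqqqqqqqqqqqqqqqqqppppppppppkkkkk

Term n consists of 4n q's, followed by 2n p's, followed by n k's (n = 1, 2, …).
For term 5, n = 5, so the run lengths are 20, 10, 5.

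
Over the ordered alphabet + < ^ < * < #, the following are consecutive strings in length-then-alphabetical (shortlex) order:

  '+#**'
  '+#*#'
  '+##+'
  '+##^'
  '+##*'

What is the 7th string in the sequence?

^+++

Stepping forward 2 times from +##*: +##* → +###, then the target.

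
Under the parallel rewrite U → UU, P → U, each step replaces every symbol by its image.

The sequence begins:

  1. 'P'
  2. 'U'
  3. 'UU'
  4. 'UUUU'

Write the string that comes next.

Apply φ to UUUU symbol by symbol: U→UU, U→UU, U→UU, U→UU; joined: UU UU UU UU.

UUUUUUUU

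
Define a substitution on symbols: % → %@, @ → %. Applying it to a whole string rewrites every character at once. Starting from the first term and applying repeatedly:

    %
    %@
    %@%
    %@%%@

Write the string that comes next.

Rewriting each symbol of %@%%@: %→%@, @→%, %→%@, %→%@, @→%, which concatenates to %@ % %@ %@ %.

%@%%@%@%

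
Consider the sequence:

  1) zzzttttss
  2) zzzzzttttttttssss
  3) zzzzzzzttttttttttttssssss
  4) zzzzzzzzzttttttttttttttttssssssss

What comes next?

Term n consists of 2n+1 z's, followed by 4n t's, followed by 2n s's (n = 1, 2, …).
At n = 5 the blocks have lengths 11, 20, 10.

zzzzzzzzzzzttttttttttttttttttttssssssssss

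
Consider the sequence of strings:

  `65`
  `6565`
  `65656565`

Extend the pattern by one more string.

Every step duplicates the string.
Doubling 65656565:

6565656565656565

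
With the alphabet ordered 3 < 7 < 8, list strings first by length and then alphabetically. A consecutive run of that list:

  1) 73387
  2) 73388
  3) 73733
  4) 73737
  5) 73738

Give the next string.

Treat 73738 as a base-3 numeral over the given alphabet and add one, carrying through any trailing 8's.

73773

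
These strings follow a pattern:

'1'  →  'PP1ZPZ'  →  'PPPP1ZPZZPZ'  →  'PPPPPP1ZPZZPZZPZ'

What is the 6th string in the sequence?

Each term wraps the previous one in PP on the left and ZPZ on the right.
From PPPPPP1ZPZZPZZPZ, 2 further steps: PPPPPP1ZPZZPZZPZ → PPPPPPPP1ZPZZPZZPZZPZ → (answer).

PPPPPPPPPP1ZPZZPZZPZZPZZPZ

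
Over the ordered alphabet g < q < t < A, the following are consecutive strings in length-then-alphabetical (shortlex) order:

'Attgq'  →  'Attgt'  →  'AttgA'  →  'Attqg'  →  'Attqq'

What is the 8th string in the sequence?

Stepping forward 3 times from Attqq: Attqq → Attqt → AttqA, then the target.

Atttg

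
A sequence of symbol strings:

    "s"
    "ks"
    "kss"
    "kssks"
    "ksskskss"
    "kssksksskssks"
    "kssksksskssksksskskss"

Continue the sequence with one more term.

From term 3 onward, concatenate the last term with the second-to-last: ks·s = kss, kss·ks = kssks, …
So term 8 is kssksksskssksksskskss·kssksksskssks.

ksskskssksskskssksksskssksksskssks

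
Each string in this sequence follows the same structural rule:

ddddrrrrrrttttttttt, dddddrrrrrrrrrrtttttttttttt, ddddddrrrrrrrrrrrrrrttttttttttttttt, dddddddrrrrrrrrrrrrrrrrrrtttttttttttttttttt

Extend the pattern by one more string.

The n-th term is n+2 d's then 4n-2 r's then 3n+3 t's, where the shown terms are n = 2, 3, 4, 5.
At n = 6 the blocks have lengths 8, 22, 21.

ddddddddrrrrrrrrrrrrrrrrrrrrrrttttttttttttttttttttt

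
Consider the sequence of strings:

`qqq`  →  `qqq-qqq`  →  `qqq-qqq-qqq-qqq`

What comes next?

qqq-qqq-qqq-qqq-qqq-qqq-qqq-qqq

s(k+1) = s(k)·-·s(k) — each term doubles the last with '-' between the halves.
So the next term is two copies of qqq-qqq-qqq-qqq with '-' between the halves.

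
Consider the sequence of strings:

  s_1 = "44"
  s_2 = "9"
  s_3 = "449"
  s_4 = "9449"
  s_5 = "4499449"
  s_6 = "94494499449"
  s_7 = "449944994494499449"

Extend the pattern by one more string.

94494499449449944994494499449

Each term (from the third on) is the two preceding terms concatenated in order: term 3 = 44·9 = 449.
Continuing: 94494499449 · 449944994494499449 gives term 8.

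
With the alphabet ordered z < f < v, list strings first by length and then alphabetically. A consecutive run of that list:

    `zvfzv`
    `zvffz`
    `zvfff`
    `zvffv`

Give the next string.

zvfvz

Find the rightmost character of zvffv below v, bump it to the next letter, and reset everything to its right to z.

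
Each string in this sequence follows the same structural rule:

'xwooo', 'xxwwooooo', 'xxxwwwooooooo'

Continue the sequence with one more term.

The n-th term is n-1 x's then n-1 w's then 2n-1 o's, where the shown terms are n = 2, 3, 4.
For the next term, n = 5, so the run lengths are 4, 4, 9.

xxxxwwwwooooooooo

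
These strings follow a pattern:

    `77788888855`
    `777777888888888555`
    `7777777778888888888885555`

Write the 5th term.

Reading off run lengths: 7 runs 3, 6, 9; 8 runs 6, 9, 12; 5 runs 2, 3, 4 — each is linear in n (n = 1, 2, …).
For term 5, n = 5, so the run lengths are 15, 18, 6.

777777777777777888888888888888888555555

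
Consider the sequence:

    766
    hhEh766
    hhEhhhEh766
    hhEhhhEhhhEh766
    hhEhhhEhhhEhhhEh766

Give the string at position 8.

hhEhhhEhhhEhhhEhhhEhhhEhhhEh766

Every step adds hhEh at the front: s(k+1) = hhEh·s(k).
From hhEhhhEhhhEhhhEh766, 3 further steps: hhEhhhEhhhEhhhEh766 → hhEhhhEhhhEhhhEhhhEh766 → hhEhhhEhhhEhhhEhhhEhhhEh766 → (answer).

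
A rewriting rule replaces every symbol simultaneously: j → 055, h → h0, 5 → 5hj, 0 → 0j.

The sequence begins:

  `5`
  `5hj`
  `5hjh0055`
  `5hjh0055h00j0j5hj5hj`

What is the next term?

Replace each of the 20 characters of 5hjh0055h00j0j5hj5hj in place — 5hj h0 055 h0 0j 0j 5hj 5hj h0 0j 0j 055 0j 055 5hj h0 055 5hj h0 055 — and concatenate.

5hjh0055h00j0j5hj5hjh00j0j0550j0555hjh00555hjh0055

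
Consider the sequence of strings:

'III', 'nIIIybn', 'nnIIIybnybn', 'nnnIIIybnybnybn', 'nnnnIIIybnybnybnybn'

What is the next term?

s(k+1) = n·s(k)·ybn, so each term gains n as a prefix and ybn as a suffix.
Applying this once more to nnnnIIIybnybnybnybn:

nnnnnIIIybnybnybnybnybn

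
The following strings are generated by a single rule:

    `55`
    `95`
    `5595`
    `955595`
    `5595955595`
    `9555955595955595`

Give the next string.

This is a Fibonacci-style word recurrence s(k) = s(k−2)·s(k−1): e.g. 55·95 = 5595.
Continuing: 5595955595 · 9555955595955595 gives term 7.

55959555959555955595955595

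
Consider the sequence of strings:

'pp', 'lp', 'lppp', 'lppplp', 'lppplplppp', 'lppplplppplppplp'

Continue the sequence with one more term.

Each term (from the third on) is the previous term followed by the one before it: term 3 = lp·pp = lppp.
So term 7 is lppplplppplppplp·lppplplppp.

lppplplppplppplplppplplppp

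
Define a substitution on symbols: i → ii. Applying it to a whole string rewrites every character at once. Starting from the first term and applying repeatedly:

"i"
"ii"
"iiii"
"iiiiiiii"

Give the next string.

Expanding iiiiiiii: i→ii, i→ii, i→ii, i→ii, i→ii, i→ii, i→ii, i→ii. Concatenated: ii ii ii ii ii ii ii ii.

iiiiiiiiiiiiiiii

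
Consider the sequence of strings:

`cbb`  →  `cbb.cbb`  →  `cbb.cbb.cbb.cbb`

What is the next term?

s(k+1) = s(k)·.·s(k) — each term doubles the last with '.' between the halves.
So the next term is two copies of cbb.cbb.cbb.cbb with '.' between the halves.

cbb.cbb.cbb.cbb.cbb.cbb.cbb.cbb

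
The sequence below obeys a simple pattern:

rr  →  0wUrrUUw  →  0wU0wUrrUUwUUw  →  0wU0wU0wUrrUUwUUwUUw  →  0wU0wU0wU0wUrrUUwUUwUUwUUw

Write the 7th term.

Every step adds 0wU to the front and UUw to the end of the previous string.
From 0wU0wU0wU0wUrrUUwUUwUUwUUw, 2 further steps: 0wU0wU0wU0wUrrUUwUUwUUwUUw → 0wU0wU0wU0wU0wUrrUUwUUwUUwUUwUUw → (answer).

0wU0wU0wU0wU0wU0wUrrUUwUUwUUwUUwUUwUUw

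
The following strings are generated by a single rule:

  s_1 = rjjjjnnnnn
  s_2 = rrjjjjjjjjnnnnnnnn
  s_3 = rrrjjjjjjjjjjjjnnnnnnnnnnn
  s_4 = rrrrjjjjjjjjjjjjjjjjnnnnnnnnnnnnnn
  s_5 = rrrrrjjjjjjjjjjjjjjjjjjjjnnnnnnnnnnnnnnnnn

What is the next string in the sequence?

rrrrrrjjjjjjjjjjjjjjjjjjjjjjjjnnnnnnnnnnnnnnnnnnnn

Reading off run lengths: r runs 1, 2, 3, 4, 5; j runs 4, 8, 12, 16, 20; n runs 5, 8, 11, 14, 17 — each is linear in n (n = 1, 2, …).
At n = 6 the blocks have lengths 6, 24, 20.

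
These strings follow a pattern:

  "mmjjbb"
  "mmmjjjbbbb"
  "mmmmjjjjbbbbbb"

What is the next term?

Each string has the form m^{n+1} j^{n+1} b^{2n} (n = 1, 2, …).
Setting n = 4 gives 5, 5, 8 characters in each block.

mmmmmjjjjjbbbbbbbb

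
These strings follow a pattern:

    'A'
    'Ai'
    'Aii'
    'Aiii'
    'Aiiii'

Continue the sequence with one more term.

Each term is the previous one with i appended.
So the next term is Aiiii·i.

Aiiiii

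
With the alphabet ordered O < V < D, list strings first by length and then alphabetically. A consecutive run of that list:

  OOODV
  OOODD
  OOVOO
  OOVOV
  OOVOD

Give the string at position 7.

Advancing 2 positions from OOVOD through OOVOD → OOVVO reaches term 7.

OOVVV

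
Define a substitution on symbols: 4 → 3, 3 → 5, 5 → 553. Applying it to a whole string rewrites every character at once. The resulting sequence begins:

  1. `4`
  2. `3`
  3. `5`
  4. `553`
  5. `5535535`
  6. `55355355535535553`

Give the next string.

Replace each of the 17 characters of 55355355535535553 in place — 553 553 5 553 553 5 553 553 553 5 553 553 5 553 553 553 5 — and concatenate.

55355355535535553553553555355355535535535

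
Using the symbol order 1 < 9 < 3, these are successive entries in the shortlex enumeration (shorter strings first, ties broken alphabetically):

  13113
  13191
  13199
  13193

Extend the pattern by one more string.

13131

Treat 13193 as a base-3 numeral over the given alphabet and add one, carrying through any trailing 3's.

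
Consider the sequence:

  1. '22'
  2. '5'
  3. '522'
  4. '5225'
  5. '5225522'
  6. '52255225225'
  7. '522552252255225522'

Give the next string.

From term 3 onward, concatenate the last term with the second-to-last: 5·22 = 522, 522·5 = 5225, …
Continuing: 522552252255225522 · 52255225225 gives term 8.

52255225225522552252255225225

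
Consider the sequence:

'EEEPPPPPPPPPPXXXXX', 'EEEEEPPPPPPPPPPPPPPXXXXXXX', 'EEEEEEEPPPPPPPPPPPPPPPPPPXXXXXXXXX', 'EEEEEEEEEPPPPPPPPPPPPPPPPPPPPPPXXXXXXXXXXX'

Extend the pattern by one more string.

EEEEEEEEEEEPPPPPPPPPPPPPPPPPPPPPPPPPPXXXXXXXXXXXXX

The n-th term is 2n-1 E's then 4n+2 P's then 2n+1 X's, where the shown terms are n = 2, 3, 4, 5.
Setting n = 6 gives 11, 26, 13 characters in each block.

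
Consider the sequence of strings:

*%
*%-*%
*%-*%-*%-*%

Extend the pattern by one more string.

Every step duplicates the string with '-' between the halves.
So the next term is two copies of *%-*%-*%-*% with '-' between the halves.

*%-*%-*%-*%-*%-*%-*%-*%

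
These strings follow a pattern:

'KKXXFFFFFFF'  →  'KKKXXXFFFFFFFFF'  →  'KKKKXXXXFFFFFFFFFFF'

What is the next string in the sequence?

KKKKKXXXXXFFFFFFFFFFFFF

Term n consists of n-1 K's, followed by n-1 X's, followed by 2n+1 F's, where the shown terms are n = 3, 4, 5.
At n = 6 the blocks have lengths 5, 5, 13.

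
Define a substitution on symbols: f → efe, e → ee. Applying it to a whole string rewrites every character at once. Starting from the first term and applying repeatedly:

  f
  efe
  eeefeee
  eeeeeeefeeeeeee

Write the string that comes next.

Applying the rule to each of the 15 symbols of eeeeeeefeeeeeee gives the pieces ee ee ee ee ee ee ee efe ee ee ee ee ee ee ee, which concatenate to the answer.

eeeeeeeeeeeeeeefeeeeeeeeeeeeeee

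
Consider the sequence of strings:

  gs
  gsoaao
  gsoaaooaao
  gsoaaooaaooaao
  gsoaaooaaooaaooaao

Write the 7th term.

Each term is the previous one with oaao appended.
From gsoaaooaaooaaooaao, 2 further steps: gsoaaooaaooaaooaao → gsoaaooaaooaaooaaooaao → (answer).

gsoaaooaaooaaooaaooaaooaao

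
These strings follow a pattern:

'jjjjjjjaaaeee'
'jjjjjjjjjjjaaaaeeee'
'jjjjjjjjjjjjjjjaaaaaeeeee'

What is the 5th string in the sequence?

jjjjjjjjjjjjjjjjjjjjjjjaaaaaaaeeeeeee

Term n consists of 4n+3 j's, followed by n+2 a's, followed by n+2 e's (n = 1, 2, …).
At n = 5 the blocks have lengths 23, 7, 7.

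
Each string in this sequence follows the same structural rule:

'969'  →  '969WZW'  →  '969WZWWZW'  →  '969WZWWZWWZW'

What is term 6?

969WZWWZWWZWWZWWZW

Every step adds WZW to the end: s(k+1) = s(k)·WZW.
From 969WZWWZWWZW, 2 further steps: 969WZWWZWWZW → 969WZWWZWWZWWZW → (answer).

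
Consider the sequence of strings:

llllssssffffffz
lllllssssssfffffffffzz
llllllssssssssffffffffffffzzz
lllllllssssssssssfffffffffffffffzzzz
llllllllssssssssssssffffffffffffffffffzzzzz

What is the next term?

Term n consists of n+2 l's, followed by 2n s's, followed by 3n f's, followed by n-1 z's, where the shown terms are n = 2, 3, 4, 5, 6.
At n = 7 the blocks have lengths 9, 14, 21, 6.

lllllllllssssssssssssssfffffffffffffffffffffzzzzzz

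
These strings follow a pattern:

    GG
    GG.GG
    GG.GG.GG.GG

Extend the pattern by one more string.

Each string is two copies of the previous one joined by '.'.
One more doubling of GG.GG.GG.GG gives the answer.

GG.GG.GG.GG.GG.GG.GG.GG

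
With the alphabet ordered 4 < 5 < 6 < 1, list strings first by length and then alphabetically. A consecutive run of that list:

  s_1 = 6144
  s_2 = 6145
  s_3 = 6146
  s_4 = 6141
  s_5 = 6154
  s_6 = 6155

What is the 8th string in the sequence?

6151

Stepping forward 2 times from 6155: 6155 → 6156, then the target.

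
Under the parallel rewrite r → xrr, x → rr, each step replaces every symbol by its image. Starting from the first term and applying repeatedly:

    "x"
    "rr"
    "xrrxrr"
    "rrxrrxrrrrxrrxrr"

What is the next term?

Rewriting the 16 symbols of rrxrrxrrrrxrrxrr one by one yields xrr xrr rr xrr xrr rr xrr xrr xrr xrr rr xrr xrr rr xrr xrr; concatenated:

xrrxrrrrxrrxrrrrxrrxrrxrrxrrrrxrrxrrrrxrrxrr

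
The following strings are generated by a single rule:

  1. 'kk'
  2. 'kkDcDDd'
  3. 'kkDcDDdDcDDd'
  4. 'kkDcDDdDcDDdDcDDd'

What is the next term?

kkDcDDdDcDDdDcDDdDcDDd

Each term is the previous one with DcDDd appended.
So the next term is kkDcDDdDcDDdDcDDd·DcDDd.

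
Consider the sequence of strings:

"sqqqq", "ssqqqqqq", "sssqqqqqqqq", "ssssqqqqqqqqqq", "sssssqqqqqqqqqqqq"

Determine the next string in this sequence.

ssssssqqqqqqqqqqqqqq

Term n consists of n-1 s's, followed by 2n q's, where the shown terms are n = 2, 3, 4, 5, 6.
Setting n = 7 gives 6, 14 characters in each block.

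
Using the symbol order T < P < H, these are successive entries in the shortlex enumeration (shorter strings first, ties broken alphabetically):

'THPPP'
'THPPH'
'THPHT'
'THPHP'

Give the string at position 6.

THHTT

Stepping forward 2 times from THPHP: THPHP → THPHH, then the target.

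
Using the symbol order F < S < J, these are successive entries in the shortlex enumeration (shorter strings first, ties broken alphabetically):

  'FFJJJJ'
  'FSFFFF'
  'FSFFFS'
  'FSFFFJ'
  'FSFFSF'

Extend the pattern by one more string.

Find the rightmost character of FSFFSF below J, bump it to the next letter, and reset everything to its right to F.

FSFFSS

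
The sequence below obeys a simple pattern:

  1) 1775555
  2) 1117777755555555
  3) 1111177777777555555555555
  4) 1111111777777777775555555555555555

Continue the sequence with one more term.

The n-th term is 2n-1 1's then 3n-1 7's then 4n 5's (n = 1, 2, …).
Setting n = 5 gives 9, 14, 20 characters in each block.

1111111117777777777777755555555555555555555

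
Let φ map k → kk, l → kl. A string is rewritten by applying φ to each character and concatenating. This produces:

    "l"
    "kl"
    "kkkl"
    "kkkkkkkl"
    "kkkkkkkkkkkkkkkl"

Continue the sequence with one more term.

Applying the rule to each of the 16 symbols of kkkkkkkkkkkkkkkl gives the pieces kk kk kk kk kk kk kk kk kk kk kk kk kk kk kk kl, which concatenate to the answer.

kkkkkkkkkkkkkkkkkkkkkkkkkkkkkkkl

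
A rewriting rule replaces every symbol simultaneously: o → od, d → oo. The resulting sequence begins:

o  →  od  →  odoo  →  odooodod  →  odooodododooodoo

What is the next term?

odooodododooodooodooodododooodod

Applying the rule to each of the 16 symbols of odooodododooodoo gives the pieces od oo od od od oo od oo od oo od od od oo od od, which concatenate to the answer.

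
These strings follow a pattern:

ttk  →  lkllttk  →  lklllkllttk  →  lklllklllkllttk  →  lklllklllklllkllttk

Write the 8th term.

The strings grow by a fixed prefix lkll each time.
From lklllklllklllkllttk, 3 further steps: lklllklllklllkllttk → lklllklllklllklllkllttk → lklllklllklllklllklllkllttk → (answer).

lklllklllklllklllklllklllkllttk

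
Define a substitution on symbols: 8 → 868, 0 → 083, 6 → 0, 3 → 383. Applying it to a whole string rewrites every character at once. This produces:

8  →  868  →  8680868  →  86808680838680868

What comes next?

Rewriting the 17 symbols of 86808680838680868 one by one yields 868 0 868 083 868 0 868 083 868 383 868 0 868 083 868 0 868; concatenated:

8680868083868086808386838386808680838680868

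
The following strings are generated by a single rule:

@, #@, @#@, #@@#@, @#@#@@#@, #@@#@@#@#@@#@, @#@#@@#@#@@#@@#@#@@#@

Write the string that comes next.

#@@#@@#@#@@#@@#@#@@#@#@@#@@#@#@@#@

Each term (from the third on) is the two preceding terms concatenated in order: term 3 = @·#@ = @#@.
The next term joins #@@#@@#@#@@#@ and @#@#@@#@#@@#@@#@#@@#@.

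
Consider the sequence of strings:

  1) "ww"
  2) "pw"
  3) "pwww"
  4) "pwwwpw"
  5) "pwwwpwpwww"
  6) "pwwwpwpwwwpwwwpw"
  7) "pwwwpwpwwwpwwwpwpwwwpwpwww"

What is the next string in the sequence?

From term 3 onward, concatenate the last term with the second-to-last: pw·ww = pwww, pwww·pw = pwwwpw, …
Continuing: pwwwpwpwwwpwwwpwpwwwpwpwww · pwwwpwpwwwpwwwpw gives term 8.

pwwwpwpwwwpwwwpwpwwwpwpwwwpwwwpwpwwwpwwwpw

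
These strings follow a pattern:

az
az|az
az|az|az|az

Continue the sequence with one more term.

az|az|az|az|az|az|az|az

s(k+1) = s(k)·|·s(k) — each term doubles the last with '|' between the halves.
So the next term is two copies of az|az|az|az with '|' between the halves.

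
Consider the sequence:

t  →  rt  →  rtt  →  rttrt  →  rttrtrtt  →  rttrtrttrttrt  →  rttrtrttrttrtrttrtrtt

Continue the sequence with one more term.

This is a Fibonacci-style word recurrence s(k) = s(k−1)·s(k−2): e.g. rt·t = rtt.
Continuing: rttrtrttrttrtrttrtrtt · rttrtrttrttrt gives term 8.

rttrtrttrttrtrttrtrttrttrtrttrttrt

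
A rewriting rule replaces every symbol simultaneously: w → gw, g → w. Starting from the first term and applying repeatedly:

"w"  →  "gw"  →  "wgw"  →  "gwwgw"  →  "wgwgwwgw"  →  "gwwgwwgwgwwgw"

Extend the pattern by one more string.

wgwgwwgwgwwgwwgwgwwgw

Applying the rule to each of the 13 symbols of gwwgwwgwgwwgw gives the pieces w gw gw w gw gw w gw w gw gw w gw, which concatenate to the answer.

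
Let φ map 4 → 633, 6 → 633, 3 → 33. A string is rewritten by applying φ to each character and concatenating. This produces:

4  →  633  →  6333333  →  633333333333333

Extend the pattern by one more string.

Applying the rule to each of the 15 symbols of 633333333333333 gives the pieces 633 33 33 33 33 33 33 33 33 33 33 33 33 33 33, which concatenate to the answer.

6333333333333333333333333333333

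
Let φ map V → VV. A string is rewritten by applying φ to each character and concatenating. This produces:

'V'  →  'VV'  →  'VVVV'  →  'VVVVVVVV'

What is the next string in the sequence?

Rewriting each symbol of VVVVVVVV: V→VV, V→VV, V→VV, V→VV, V→VV, V→VV, V→VV, V→VV, which concatenates to VV VV VV VV VV VV VV VV.

VVVVVVVVVVVVVVVV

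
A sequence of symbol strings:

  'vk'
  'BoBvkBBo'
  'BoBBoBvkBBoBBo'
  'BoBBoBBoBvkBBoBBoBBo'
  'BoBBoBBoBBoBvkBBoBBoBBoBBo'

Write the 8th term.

BoBBoBBoBBoBBoBBoBBoBvkBBoBBoBBoBBoBBoBBoBBo

s(k+1) = BoB·s(k)·BBo, so each term gains BoB as a prefix and BBo as a suffix.
From BoBBoBBoBBoBvkBBoBBoBBoBBo, 3 further steps: BoBBoBBoBBoBvkBBoBBoBBoBBo → BoBBoBBoBBoBBoBvkBBoBBoBBoBBoBBo → BoBBoBBoBBoBBoBBoBvkBBoBBoBBoBBoBBoBBo → (answer).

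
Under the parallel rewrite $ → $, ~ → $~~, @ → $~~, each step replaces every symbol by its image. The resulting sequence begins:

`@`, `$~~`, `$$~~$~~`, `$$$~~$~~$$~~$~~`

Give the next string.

$$$$~~$~~$$~~$~~$$$~~$~~$$~~$~~

φ($$$~~$~~$$~~$~~) expands symbol-by-symbol to $ $ $ $~~ $~~ $ $~~ $~~ $ $ $~~ $~~ $ $~~ $~~; joining the 15 pieces gives the next term.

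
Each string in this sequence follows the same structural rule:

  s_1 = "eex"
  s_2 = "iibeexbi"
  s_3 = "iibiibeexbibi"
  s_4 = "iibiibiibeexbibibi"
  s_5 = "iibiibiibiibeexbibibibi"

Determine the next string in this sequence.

iibiibiibiibiibeexbibibibibi

s(k+1) = iib·s(k)·bi, so each term gains iib as a prefix and bi as a suffix.
So the next term is iib·iibiibiibiibeexbibibibi·bi.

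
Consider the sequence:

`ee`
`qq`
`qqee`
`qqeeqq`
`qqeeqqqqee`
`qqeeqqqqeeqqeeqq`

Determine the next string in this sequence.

qqeeqqqqeeqqeeqqqqeeqqqqee

From term 3 onward, concatenate the last term with the second-to-last: qq·ee = qqee, qqee·qq = qqeeqq, …
So term 7 is qqeeqqqqeeqqeeqq·qqeeqqqqee.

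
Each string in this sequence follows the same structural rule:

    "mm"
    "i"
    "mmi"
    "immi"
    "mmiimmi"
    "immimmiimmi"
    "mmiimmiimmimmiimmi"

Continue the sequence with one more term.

immimmiimmimmiimmiimmimmiimmi

Each term (from the third on) is the two preceding terms concatenated in order: term 3 = mm·i = mmi.
The next term joins immimmiimmi and mmiimmiimmimmiimmi.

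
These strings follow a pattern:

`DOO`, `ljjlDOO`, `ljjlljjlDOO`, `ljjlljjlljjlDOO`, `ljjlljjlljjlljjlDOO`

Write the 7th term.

The strings grow by a fixed prefix ljjl each time.
From ljjlljjlljjlljjlDOO, 2 further steps: ljjlljjlljjlljjlDOO → ljjlljjlljjlljjlljjlDOO → (answer).

ljjlljjlljjlljjlljjlljjlDOO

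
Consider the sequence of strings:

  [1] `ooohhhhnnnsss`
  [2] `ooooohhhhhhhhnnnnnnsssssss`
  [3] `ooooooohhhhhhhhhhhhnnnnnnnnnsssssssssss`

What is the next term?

Reading off run lengths: o runs 3, 5, 7; h runs 4, 8, 12; n runs 3, 6, 9; s runs 3, 7, 11 — each is linear in n (n = 1, 2, …).
At n = 4 the blocks have lengths 9, 16, 12, 15.

ooooooooohhhhhhhhhhhhhhhhnnnnnnnnnnnnsssssssssssssss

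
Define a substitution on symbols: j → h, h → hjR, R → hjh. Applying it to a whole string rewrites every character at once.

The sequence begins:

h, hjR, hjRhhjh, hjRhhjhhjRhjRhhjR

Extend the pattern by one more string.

Replace each of the 17 characters of hjRhhjhhjRhjRhhjR in place — hjR h hjh hjR hjR h hjR hjR h hjh hjR h hjh hjR hjR h hjh — and concatenate.

hjRhhjhhjRhjRhhjRhjRhhjhhjRhhjhhjRhjRhhjh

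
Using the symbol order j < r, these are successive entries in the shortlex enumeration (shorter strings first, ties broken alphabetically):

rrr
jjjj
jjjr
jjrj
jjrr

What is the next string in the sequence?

The successor of jjrr increments the rightmost position that isn't already r and resets every position after it to j.

jrjj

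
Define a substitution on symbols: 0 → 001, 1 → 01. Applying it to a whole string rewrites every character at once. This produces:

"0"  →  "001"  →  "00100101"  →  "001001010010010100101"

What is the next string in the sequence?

0010010100100101001010010010100100101001010010010100101

Applying the rule to each of the 21 symbols of 001001010010010100101 gives the pieces 001 001 01 001 001 01 001 01 001 001 01 001 001 01 001 01 001 001 01 001 01, which concatenate to the answer.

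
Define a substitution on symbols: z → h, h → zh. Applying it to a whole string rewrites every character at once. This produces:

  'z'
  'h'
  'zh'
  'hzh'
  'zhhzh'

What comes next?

Rewriting each symbol of zhhzh: z→h, h→zh, h→zh, z→h, h→zh, which concatenates to h zh zh h zh.

hzhzhhzh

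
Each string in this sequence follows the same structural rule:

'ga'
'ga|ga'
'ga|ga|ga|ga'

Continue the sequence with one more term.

ga|ga|ga|ga|ga|ga|ga|ga

Every step duplicates the string with '|' between the halves.
One more doubling of ga|ga|ga|ga gives the answer.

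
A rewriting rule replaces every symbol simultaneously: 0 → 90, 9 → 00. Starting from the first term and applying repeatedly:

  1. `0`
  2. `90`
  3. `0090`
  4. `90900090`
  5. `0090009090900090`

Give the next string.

90900090909000900090009090900090

φ(0090009090900090) expands symbol-by-symbol to 90 90 00 90 90 90 00 90 00 90 00 90 90 90 00 90; joining the 16 pieces gives the next term.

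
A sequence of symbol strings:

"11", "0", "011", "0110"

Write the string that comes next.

This is a Fibonacci-style word recurrence s(k) = s(k−1)·s(k−2): e.g. 0·11 = 011.
The next term joins 0110 and 011.

0110011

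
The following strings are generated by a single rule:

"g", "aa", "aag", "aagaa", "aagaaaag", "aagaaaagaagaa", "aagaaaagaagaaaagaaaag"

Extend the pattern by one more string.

This is a Fibonacci-style word recurrence s(k) = s(k−1)·s(k−2): e.g. aa·g = aag.
The next term joins aagaaaagaagaaaagaaaag and aagaaaagaagaa.

aagaaaagaagaaaagaaaagaagaaaagaagaa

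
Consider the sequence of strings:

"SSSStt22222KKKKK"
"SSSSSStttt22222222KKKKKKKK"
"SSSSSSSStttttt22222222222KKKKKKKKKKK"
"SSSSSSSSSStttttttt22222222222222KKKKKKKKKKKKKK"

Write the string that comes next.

SSSSSSSSSSSStttttttttt22222222222222222KKKKKKKKKKKKKKKKK

Each string has the form S^{2n+2} t^{2n} 2^{3n+2} K^{3n+2} (n = 1, 2, …).
For the next term, n = 5, so the run lengths are 12, 10, 17, 17.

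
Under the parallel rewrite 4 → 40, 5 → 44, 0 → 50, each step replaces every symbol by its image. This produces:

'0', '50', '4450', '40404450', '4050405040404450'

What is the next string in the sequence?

Rewriting the 16 symbols of 4050405040404450 one by one yields 40 50 44 50 40 50 44 50 40 50 40 50 40 40 44 50; concatenated:

40504450405044504050405040404450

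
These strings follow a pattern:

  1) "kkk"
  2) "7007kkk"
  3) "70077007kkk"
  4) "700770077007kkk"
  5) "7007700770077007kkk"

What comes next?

The strings grow by a fixed prefix 7007 each time.
One more step from 7007700770077007kkk gives the answer.

70077007700770077007kkk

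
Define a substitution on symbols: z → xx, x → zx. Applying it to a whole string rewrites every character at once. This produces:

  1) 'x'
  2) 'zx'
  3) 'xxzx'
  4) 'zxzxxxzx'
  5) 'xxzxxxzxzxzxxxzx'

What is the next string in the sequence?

Applying the rule to each of the 16 symbols of xxzxxxzxzxzxxxzx gives the pieces zx zx xx zx zx zx xx zx xx zx xx zx zx zx xx zx, which concatenate to the answer.

zxzxxxzxzxzxxxzxxxzxxxzxzxzxxxzx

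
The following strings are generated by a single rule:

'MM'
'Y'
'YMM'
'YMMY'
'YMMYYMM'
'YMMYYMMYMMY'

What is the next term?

From term 3 onward, concatenate the last term with the second-to-last: Y·MM = YMM, YMM·Y = YMMY, …
Continuing: YMMYYMMYMMY · YMMYYMM gives term 7.

YMMYYMMYMMYYMMYYMM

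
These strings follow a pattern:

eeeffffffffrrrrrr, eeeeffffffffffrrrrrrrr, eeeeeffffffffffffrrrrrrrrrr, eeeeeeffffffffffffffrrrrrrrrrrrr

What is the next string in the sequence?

eeeeeeeffffffffffffffffrrrrrrrrrrrrrr

Each string has the form e^{n} f^{2n+2} r^{2n}, where the shown terms are n = 3, 4, 5, 6.
Setting n = 7 gives 7, 16, 14 characters in each block.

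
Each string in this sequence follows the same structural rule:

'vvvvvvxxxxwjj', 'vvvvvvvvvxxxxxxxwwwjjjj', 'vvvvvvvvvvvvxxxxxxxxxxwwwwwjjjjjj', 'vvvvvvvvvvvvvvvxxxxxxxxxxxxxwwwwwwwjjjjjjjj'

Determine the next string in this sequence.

Reading off run lengths: v runs 6, 9, 12, 15; x runs 4, 7, 10, 13; w runs 1, 3, 5, 7; j runs 2, 4, 6, 8 — each is linear in n (n = 1, 2, …).
At n = 5 the blocks have lengths 18, 16, 9, 10.

vvvvvvvvvvvvvvvvvvxxxxxxxxxxxxxxxxwwwwwwwwwjjjjjjjjjj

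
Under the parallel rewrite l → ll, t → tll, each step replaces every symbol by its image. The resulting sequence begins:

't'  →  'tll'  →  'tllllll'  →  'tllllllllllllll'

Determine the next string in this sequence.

tllllllllllllllllllllllllllllll

Replace each of the 15 characters of tllllllllllllll in place — tll ll ll ll ll ll ll ll ll ll ll ll ll ll ll — and concatenate.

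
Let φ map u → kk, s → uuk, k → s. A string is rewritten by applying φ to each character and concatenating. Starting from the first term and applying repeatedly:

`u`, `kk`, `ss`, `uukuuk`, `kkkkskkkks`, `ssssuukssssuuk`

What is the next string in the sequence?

Replace each of the 14 characters of ssssuukssssuuk in place — uuk uuk uuk uuk kk kk s uuk uuk uuk uuk kk kk s — and concatenate.

uukuukuukuukkkkksuukuukuukuukkkkks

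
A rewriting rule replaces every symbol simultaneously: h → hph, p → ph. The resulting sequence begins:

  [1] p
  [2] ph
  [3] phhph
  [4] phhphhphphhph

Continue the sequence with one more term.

Rewriting the 13 symbols of phhphhphphhph one by one yields ph hph hph ph hph hph ph hph ph hph hph ph hph; concatenated:

phhphhphphhphhphphhphphhphhphphhph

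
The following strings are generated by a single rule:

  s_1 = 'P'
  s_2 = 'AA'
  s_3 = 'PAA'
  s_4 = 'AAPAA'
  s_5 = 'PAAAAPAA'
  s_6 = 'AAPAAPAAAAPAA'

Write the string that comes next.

PAAAAPAAAAPAAPAAAAPAA

This is a Fibonacci-style word recurrence s(k) = s(k−2)·s(k−1): e.g. P·AA = PAA.
The next term joins PAAAAPAA and AAPAAPAAAAPAA.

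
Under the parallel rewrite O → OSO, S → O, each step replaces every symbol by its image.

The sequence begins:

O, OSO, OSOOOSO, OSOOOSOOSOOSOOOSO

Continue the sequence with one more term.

OSOOOSOOSOOSOOOSOOSOOOSOOSOOOSOOSOOSOOOSO

φ(OSOOOSOOSOOSOOOSO) expands symbol-by-symbol to OSO O OSO OSO OSO O OSO OSO O OSO OSO O OSO OSO OSO O OSO; joining the 17 pieces gives the next term.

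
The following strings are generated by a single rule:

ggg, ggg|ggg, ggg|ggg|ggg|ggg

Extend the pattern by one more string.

Each string is two copies of the previous one joined by '|'.
Doubling ggg|ggg|ggg|ggg with '|' between the halves:

ggg|ggg|ggg|ggg|ggg|ggg|ggg|ggg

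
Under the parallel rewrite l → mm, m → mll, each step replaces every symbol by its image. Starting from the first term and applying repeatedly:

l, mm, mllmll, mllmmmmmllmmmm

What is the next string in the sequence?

mllmmmmmllmllmllmllmllmmmmmllmllmllmll

Applying the rule to each of the 14 symbols of mllmmmmmllmmmm gives the pieces mll mm mm mll mll mll mll mll mm mm mll mll mll mll, which concatenate to the answer.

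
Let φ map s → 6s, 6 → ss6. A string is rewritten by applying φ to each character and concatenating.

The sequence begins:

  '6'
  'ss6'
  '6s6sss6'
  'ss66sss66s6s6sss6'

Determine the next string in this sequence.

Rewriting the 17 symbols of ss66sss66s6s6sss6 one by one yields 6s 6s ss6 ss6 6s 6s 6s ss6 ss6 6s ss6 6s ss6 6s 6s 6s ss6; concatenated:

6s6sss6ss66s6s6sss6ss66sss66sss66s6s6sss6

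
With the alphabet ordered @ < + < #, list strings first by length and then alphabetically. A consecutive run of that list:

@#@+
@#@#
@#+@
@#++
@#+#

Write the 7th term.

Continuing the enumeration 2 steps past @#+#: @#+# → @##@ → (answer).

@##+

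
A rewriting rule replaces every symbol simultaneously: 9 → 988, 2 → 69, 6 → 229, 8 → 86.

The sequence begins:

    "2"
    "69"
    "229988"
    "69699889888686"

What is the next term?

229988229988988868698886868622986229

Applying the rule to each of the 14 symbols of 69699889888686 gives the pieces 229 988 229 988 988 86 86 988 86 86 86 229 86 229, which concatenate to the answer.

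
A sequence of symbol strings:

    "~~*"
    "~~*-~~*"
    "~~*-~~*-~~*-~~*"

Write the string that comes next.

Each string is two copies of the previous one joined by '-'.
Doubling ~~*-~~*-~~*-~~* with '-' between the halves:

~~*-~~*-~~*-~~*-~~*-~~*-~~*-~~*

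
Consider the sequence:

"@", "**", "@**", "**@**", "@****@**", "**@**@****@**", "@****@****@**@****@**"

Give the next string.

**@**@****@**@****@****@**@****@**

Each term (from the third on) is the two preceding terms concatenated in order: term 3 = @·** = @**.
Continuing: **@**@****@** · @****@****@**@****@** gives term 8.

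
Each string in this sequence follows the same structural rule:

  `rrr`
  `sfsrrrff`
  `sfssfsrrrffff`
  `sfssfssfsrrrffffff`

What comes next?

Each term wraps the previous one in sfs on the left and ff on the right.
Applying this once more to sfssfssfsrrrffffff:

sfssfssfssfsrrrffffffff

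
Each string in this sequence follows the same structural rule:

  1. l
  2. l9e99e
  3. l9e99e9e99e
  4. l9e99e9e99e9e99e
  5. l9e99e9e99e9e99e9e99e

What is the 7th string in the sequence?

l9e99e9e99e9e99e9e99e9e99e9e99e

Each term is the previous one with 9e99e appended.
From l9e99e9e99e9e99e9e99e, 2 further steps: l9e99e9e99e9e99e9e99e → l9e99e9e99e9e99e9e99e9e99e → (answer).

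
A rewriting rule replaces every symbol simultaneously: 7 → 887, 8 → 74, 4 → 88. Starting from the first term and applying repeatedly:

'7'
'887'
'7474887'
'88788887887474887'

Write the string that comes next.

Rewriting the 17 symbols of 88788887887474887 one by one yields 74 74 887 74 74 74 74 887 74 74 887 88 887 88 74 74 887; concatenated:

747488774747474887747488788887887474887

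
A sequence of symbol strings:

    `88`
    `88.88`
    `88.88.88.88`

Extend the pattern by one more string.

Each string is two copies of the previous one joined by '.'.
Doubling 88.88.88.88 with '.' between the halves:

88.88.88.88.88.88.88.88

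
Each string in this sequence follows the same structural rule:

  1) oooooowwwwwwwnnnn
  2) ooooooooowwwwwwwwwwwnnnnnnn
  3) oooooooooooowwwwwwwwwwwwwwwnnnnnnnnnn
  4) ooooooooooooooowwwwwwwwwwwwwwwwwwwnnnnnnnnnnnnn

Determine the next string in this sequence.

oooooooooooooooooowwwwwwwwwwwwwwwwwwwwwwwnnnnnnnnnnnnnnnn

Each string has the form o^{3n+3} w^{4n+3} n^{3n+1} (n = 1, 2, …).
At n = 5 the blocks have lengths 18, 23, 16.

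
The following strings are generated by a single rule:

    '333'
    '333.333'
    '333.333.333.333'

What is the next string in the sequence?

Each string is two copies of the previous one joined by '.'.
One more doubling of 333.333.333.333 gives the answer.

333.333.333.333.333.333.333.333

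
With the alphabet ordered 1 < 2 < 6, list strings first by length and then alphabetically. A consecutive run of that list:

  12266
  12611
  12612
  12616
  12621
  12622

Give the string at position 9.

12662

Advancing 3 positions from 12622 through 12622 → 12626 → 12661 reaches term 9.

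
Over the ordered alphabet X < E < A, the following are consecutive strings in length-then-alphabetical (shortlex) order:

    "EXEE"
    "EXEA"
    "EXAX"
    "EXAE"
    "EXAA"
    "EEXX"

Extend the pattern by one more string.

The successor of EEXX increments the rightmost position that isn't already A and resets every position after it to X.

EEXE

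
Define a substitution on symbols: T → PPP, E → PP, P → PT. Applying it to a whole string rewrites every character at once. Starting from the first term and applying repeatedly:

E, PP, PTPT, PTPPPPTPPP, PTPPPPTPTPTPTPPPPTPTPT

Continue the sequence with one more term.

Rewriting the 22 symbols of PTPPPPTPTPTPTPPPPTPTPT one by one yields PT PPP PT PT PT PT PPP PT PPP PT PPP PT PPP PT PT PT PT PPP PT PPP PT PPP; concatenated:

PTPPPPTPTPTPTPPPPTPPPPTPPPPTPPPPTPTPTPTPPPPTPPPPTPPP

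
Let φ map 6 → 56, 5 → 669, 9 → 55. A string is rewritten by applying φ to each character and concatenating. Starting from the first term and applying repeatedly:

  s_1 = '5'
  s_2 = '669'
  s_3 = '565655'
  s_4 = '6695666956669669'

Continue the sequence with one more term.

5656556695656565566956565655565655

Replace each of the 16 characters of 6695666956669669 in place — 56 56 55 669 56 56 56 55 669 56 56 56 55 56 56 55 — and concatenate.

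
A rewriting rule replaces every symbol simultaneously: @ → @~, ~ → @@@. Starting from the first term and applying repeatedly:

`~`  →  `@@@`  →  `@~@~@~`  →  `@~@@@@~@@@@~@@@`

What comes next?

@~@@@@~@~@~@~@@@@~@~@~@~@@@@~@~@~

Replace each of the 15 characters of @~@@@@~@@@@~@@@ in place — @~ @@@ @~ @~ @~ @~ @@@ @~ @~ @~ @~ @@@ @~ @~ @~ — and concatenate.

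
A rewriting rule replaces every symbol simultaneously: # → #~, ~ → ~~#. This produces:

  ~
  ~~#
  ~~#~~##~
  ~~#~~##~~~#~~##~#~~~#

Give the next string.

~~#~~##~~~#~~##~#~~~#~~#~~##~~~#~~##~#~~~##~~~#~~#~~##~

φ(~~#~~##~~~#~~##~#~~~#) expands symbol-by-symbol to ~~# ~~# #~ ~~# ~~# #~ #~ ~~# ~~# ~~# #~ ~~# ~~# #~ #~ ~~# #~ ~~# ~~# ~~# #~; joining the 21 pieces gives the next term.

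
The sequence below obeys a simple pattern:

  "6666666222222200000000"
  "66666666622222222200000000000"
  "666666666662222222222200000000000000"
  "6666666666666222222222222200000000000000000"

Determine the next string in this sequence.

Reading off run lengths: 6 runs 7, 9, 11, 13; 2 runs 7, 9, 11, 13; 0 runs 8, 11, 14, 17 — each is linear in n, where the shown terms are n = 2, 3, 4, 5.
Setting n = 6 gives 15, 15, 20 characters in each block.

66666666666666622222222222222200000000000000000000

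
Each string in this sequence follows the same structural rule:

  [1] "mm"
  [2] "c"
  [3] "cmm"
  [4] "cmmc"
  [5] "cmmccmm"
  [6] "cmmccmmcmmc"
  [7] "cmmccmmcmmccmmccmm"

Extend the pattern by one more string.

cmmccmmcmmccmmccmmcmmccmmcmmc

From term 3 onward, concatenate the last term with the second-to-last: c·mm = cmm, cmm·c = cmmc, …
Continuing: cmmccmmcmmccmmccmm · cmmccmmcmmc gives term 8.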